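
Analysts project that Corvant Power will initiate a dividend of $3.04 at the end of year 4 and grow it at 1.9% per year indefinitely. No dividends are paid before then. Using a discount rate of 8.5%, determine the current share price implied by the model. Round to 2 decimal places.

$36.06

Deferred-dividend DDM. At t=3 the remaining stream is a growing perpetuity with first payment D_4 = 3.04.
V_3 = D_4/(r−g) = 3.04/(0.085−0.019) = 46.0606
P₀ = V_3/(1+r)^3 = 46.0606/(1+0.085)^3 = 36.0612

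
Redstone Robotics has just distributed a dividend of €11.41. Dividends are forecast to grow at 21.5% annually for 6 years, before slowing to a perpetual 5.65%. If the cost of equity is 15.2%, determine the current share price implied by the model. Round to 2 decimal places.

€256.56

Two-stage DDM. Project D₁…D_6 at 0.215, terminal growth 0.0565, discount at r = 0.152.
D_1 = 13.8632
D_2 = 16.8437
D_3 = 20.4651
D_4 = 24.8651
D_5 = 30.2111
D_6 = 36.7065
Terminal value at t=6: TV = D_7/(r−g) = 38.7804/(0.152−0.0565) = 406.0780
P₀ = 13.8632/(1+0.152)^1 + 16.8437/(1+0.152)^2 + 20.4651/(1+0.152)^3 + 24.8651/(1+0.152)^4 + 30.2111/(1+0.152)^5 + 36.7065/(1+0.152)^6 + 406.0780/(1+0.152)^6 = 256.5634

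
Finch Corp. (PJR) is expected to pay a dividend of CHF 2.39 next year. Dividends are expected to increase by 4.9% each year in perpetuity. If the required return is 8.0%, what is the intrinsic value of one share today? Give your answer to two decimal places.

Gordon growth model: P₀ = D₁/(r − g), with D₁ = 2.39 given directly.
P₀ = 2.3900 / (0.08 − 0.049) = 2.3900 / 0.031 = 77.0968

CHF 77.10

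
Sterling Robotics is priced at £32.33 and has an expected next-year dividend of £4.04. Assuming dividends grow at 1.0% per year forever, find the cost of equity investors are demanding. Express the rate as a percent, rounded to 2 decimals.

13.50%

Rearranging the constant-growth DDM: r = D₁/P₀ + g.
r = 4.0400 / 32.33 + 0.01 = 0.12496 + 0.01 = 0.13496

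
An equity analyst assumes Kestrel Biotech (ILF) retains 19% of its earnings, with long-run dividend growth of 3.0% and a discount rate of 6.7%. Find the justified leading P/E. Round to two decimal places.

21.89

Payout ratio b = 1 − 0.19 = 0.81.
Justified leading P/E = b/(r−g) = 0.81/(0.067−0.03) = 21.8919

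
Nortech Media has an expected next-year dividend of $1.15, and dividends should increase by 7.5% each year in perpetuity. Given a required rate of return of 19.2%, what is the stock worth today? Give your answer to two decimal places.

Gordon growth model: P₀ = D₁/(r − g), with D₁ = 1.15 given directly.
P₀ = 1.1500 / (0.192 − 0.075) = 1.1500 / 0.117 = 9.8291

$9.83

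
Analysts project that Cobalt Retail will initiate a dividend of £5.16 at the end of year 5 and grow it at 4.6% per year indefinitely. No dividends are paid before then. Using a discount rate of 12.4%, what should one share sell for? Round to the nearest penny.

£41.45

Deferred-dividend DDM. At t=4 the remaining stream is a growing perpetuity with first payment D_5 = 5.16.
V_4 = D_5/(r−g) = 5.16/(0.124−0.046) = 66.1538
P₀ = V_4/(1+r)^4 = 66.1538/(1+0.124)^4 = 41.4467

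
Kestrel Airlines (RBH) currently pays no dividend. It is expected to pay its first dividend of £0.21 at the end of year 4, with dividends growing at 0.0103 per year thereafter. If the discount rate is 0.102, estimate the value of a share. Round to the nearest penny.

Deferred-dividend DDM. At t=3 the remaining stream is a growing perpetuity with first payment D_4 = 0.21.
V_3 = D_4/(r−g) = 0.21/(0.102−0.0103) = 2.2901
P₀ = V_3/(1+r)^3 = 2.2901/(1+0.102)^3 = 1.7112

£1.71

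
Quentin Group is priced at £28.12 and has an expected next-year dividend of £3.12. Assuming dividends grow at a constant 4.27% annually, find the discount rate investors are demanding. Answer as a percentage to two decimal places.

15.37%

Rearranging the constant-growth DDM: r = D₁/P₀ + g.
r = 3.1200 / 28.12 + 0.0427 = 0.11095 + 0.0427 = 0.15365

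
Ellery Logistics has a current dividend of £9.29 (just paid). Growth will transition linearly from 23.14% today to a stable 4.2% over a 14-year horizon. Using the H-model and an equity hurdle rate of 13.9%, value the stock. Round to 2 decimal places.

H-model: P₀ = D₀[(1+g_L) + H(g_S−g_L)]/(r−g_L), with H = 14/2 = 7.
P₀ = 9.29 × [(1+0.042) + 7×(0.2314−0.042)] / (0.139−0.042)
   = 9.29 × 2.3678 / 0.097 = 226.7718

£226.77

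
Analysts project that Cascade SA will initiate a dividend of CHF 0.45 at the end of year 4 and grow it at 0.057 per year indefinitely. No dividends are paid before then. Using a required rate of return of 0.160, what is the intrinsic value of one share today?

Deferred-dividend DDM. At t=3 the remaining stream is a growing perpetuity with first payment D_4 = 0.45.
V_3 = D_4/(r−g) = 0.45/(0.16−0.057) = 4.3689
P₀ = V_3/(1+r)^3 = 4.3689/(1+0.16)^3 = 2.7990

CHF 2.80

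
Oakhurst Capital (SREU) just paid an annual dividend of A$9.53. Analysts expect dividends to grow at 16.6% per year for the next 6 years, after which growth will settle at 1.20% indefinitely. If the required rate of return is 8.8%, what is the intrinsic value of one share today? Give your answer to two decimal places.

A$265.63

Two-stage DDM. Project D₁…D_6 at 0.166, terminal growth 0.012, discount at r = 0.088.
D_1 = 11.1120
D_2 = 12.9566
D_3 = 15.1074
D_4 = 17.6152
D_5 = 20.5393
D_6 = 23.9488
Terminal value at t=6: TV = D_7/(r−g) = 24.2362/(0.088−0.012) = 318.8975
P₀ = 11.1120/(1+0.088)^1 + 12.9566/(1+0.088)^2 + 15.1074/(1+0.088)^3 + 17.6152/(1+0.088)^4 + 20.5393/(1+0.088)^5 + 23.9488/(1+0.088)^6 + 318.8975/(1+0.088)^6 = 265.6252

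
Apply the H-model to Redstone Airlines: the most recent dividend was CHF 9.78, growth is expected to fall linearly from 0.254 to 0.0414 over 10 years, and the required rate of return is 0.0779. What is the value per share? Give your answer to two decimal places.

CHF 563.86

H-model: P₀ = D₀[(1+g_L) + H(g_S−g_L)]/(r−g_L), with H = 10/2 = 5.
P₀ = 9.78 × [(1+0.0414) + 5×(0.254−0.0414)] / (0.0779−0.0414)
   = 9.78 × 2.1044 / 0.0365 = 563.8639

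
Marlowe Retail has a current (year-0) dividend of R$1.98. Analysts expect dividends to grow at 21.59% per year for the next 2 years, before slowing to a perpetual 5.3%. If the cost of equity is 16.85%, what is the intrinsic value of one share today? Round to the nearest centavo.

R$23.75

Two-stage DDM. Project D₁…D_2 at 0.2159, terminal growth 0.053, discount at r = 0.1685.
D_1 = 2.4075
D_2 = 2.9273
Terminal value at t=2: TV = D_3/(r−g) = 3.0824/(0.1685−0.053) = 26.6875
P₀ = 2.4075/(1+0.1685)^1 + 2.9273/(1+0.1685)^2 + 26.6875/(1+0.1685)^2 = 23.7499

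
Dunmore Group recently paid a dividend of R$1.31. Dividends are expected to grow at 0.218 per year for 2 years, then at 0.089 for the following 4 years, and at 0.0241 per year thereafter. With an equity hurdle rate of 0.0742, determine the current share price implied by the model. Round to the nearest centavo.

R$46.51

Three-stage DDM. Project D₁…D_6; terminal Gordon value at t=6 with g = 0.0241; discount at r = 0.0742.
D_1 = 1.5956
D_2 = 1.9434
D_3 = 2.1164
D_4 = 2.3047
D_5 = 2.5099
D_6 = 2.7332
TV_6 = 2.7991/(0.0742−0.0241) = 55.8704
P₀ = Σ Dₜ/(1+r)ᵗ + TV_6/(1+r)^6 = 46.5056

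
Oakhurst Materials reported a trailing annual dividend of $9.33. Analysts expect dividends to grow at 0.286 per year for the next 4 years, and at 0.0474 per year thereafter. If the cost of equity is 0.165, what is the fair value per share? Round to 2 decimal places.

$171.45

Two-stage DDM. Project D₁…D_4 at 0.286, terminal growth 0.0474, discount at r = 0.165.
D_1 = 11.9984
D_2 = 15.4299
D_3 = 19.8429
D_4 = 25.5179
Terminal value at t=4: TV = D_5/(r−g) = 26.7275/(0.165−0.0474) = 227.2745
P₀ = 11.9984/(1+0.165)^1 + 15.4299/(1+0.165)^2 + 19.8429/(1+0.165)^3 + 25.5179/(1+0.165)^4 + 227.2745/(1+0.165)^4 = 171.4509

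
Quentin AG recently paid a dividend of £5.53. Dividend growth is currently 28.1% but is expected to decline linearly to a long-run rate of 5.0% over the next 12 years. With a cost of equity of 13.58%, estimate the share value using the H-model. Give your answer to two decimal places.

£157.01

H-model: P₀ = D₀[(1+g_L) + H(g_S−g_L)]/(r−g_L), with H = 12/2 = 6.
P₀ = 5.53 × [(1+0.05) + 6×(0.281−0.05)] / (0.1358−0.05)
   = 5.53 × 2.4360 / 0.0858 = 157.0056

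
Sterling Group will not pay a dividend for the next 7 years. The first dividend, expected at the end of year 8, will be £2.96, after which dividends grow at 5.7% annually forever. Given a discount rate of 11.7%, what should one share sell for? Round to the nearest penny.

£22.74

Deferred-dividend DDM. At t=7 the remaining stream is a growing perpetuity with first payment D_8 = 2.96.
V_7 = D_8/(r−g) = 2.96/(0.117−0.057) = 49.3333
P₀ = V_7/(1+r)^7 = 49.3333/(1+0.117)^7 = 22.7388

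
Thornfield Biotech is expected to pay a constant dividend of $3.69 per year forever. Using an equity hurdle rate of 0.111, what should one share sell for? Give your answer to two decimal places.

$33.24

Zero-growth DDM (perpetuity): P₀ = D/r = 3.69 / 0.111 = 33.2432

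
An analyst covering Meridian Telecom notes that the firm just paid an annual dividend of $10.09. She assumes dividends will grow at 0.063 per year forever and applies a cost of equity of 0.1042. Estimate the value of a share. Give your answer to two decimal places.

$260.33

Gordon growth model: P₀ = D₁/(r − g). D₁ = 10.09 × (1 + 0.063) = 10.7257.
P₀ = 10.7257 / (0.1042 − 0.063) = 10.7257 / 0.0412 = 260.3318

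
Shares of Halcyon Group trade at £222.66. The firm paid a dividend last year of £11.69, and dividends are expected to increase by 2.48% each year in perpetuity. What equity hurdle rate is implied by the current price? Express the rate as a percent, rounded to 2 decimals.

7.86%

Rearranging the constant-growth DDM: r = D₁/P₀ + g.
D₁ = 11.69 × (1 + 0.0248) = 11.9799.
r = 11.9799 / 222.66 + 0.0248 = 0.05380 + 0.0248 = 0.07860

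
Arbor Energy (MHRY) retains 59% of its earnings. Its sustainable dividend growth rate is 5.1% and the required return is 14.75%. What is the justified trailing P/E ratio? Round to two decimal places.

Payout ratio b = 1 − 0.59 = 0.41.
Justified trailing P/E = b(1+g)/(r−g) = 0.41×(1+0.051)/(0.1475−0.051) = 4.4654

4.47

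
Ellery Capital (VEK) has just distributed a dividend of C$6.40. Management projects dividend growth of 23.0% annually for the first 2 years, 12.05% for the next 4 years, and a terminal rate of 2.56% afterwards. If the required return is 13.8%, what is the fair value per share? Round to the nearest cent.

C$107.29

Three-stage DDM. Project D₁…D_6; terminal Gordon value at t=6 with g = 0.0256; discount at r = 0.138.
D_1 = 7.8720
D_2 = 9.6826
D_3 = 10.8493
D_4 = 12.1567
D_5 = 13.6215
D_6 = 15.2629
TV_6 = 15.6537/(0.138−0.0256) = 139.2674
P₀ = Σ Dₜ/(1+r)ᵗ + TV_6/(1+r)^6 = 107.2887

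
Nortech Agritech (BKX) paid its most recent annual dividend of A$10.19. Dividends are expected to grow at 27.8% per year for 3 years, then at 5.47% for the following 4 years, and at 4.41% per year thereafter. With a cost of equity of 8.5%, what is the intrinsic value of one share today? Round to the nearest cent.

A$484.45

Three-stage DDM. Project D₁…D_7; terminal Gordon value at t=7 with g = 0.0441; discount at r = 0.085.
D_1 = 13.0228
D_2 = 16.6432
D_3 = 21.2700
D_4 = 22.4334
D_5 = 23.6605
D_6 = 24.9548
D_7 = 26.3198
TV_7 = 27.4805/(0.085−0.0441) = 671.8949
P₀ = Σ Dₜ/(1+r)ᵗ + TV_7/(1+r)^7 = 484.4511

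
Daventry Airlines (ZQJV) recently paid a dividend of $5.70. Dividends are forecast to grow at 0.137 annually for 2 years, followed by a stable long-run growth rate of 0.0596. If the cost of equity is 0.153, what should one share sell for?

Two-stage DDM. Project D₁…D_2 at 0.137, terminal growth 0.0596, discount at r = 0.153.
D_1 = 6.4809
D_2 = 7.3688
Terminal value at t=2: TV = D_3/(r−g) = 7.8080/(0.153−0.0596) = 83.5970
P₀ = 6.4809/(1+0.153)^1 + 7.3688/(1+0.153)^2 + 83.5970/(1+0.153)^2 = 74.0467

$74.05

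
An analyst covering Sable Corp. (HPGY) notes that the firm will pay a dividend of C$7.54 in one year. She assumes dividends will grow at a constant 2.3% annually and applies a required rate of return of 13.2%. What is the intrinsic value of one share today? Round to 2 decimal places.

Gordon growth model: P₀ = D₁/(r − g), with D₁ = 7.54 given directly.
P₀ = 7.5400 / (0.132 − 0.023) = 7.5400 / 0.109 = 69.1743

C$69.17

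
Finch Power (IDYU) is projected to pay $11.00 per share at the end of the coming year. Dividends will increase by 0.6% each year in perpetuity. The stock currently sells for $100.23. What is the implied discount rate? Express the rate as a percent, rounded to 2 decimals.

Rearranging the constant-growth DDM: r = D₁/P₀ + g.
r = 11.0000 / 100.23 + 0.006 = 0.10975 + 0.006 = 0.11575

11.57%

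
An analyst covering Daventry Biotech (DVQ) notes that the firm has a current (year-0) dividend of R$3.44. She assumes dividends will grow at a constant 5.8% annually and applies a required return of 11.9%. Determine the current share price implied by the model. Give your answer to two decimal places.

R$59.66

Gordon growth model: P₀ = D₁/(r − g). D₁ = 3.44 × (1 + 0.058) = 3.6395.
P₀ = 3.6395 / (0.119 − 0.058) = 3.6395 / 0.061 = 59.6643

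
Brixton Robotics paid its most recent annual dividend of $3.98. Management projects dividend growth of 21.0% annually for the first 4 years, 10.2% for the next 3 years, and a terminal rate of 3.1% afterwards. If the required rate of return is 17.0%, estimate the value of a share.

Three-stage DDM. Project D₁…D_7; terminal Gordon value at t=7 with g = 0.031; discount at r = 0.17.
D_1 = 4.8158
D_2 = 5.8271
D_3 = 7.0508
D_4 = 8.5315
D_5 = 9.4017
D_6 = 10.3607
D_7 = 11.4175
TV_7 = 11.7714/(0.17−0.031) = 84.6863
P₀ = Σ Dₜ/(1+r)ᵗ + TV_7/(1+r)^7 = 57.6765

$57.68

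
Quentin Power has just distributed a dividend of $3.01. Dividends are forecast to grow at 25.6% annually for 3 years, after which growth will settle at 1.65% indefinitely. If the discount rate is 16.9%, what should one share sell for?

Two-stage DDM. Project D₁…D_3 at 0.256, terminal growth 0.0165, discount at r = 0.169.
D_1 = 3.7806
D_2 = 4.7484
D_3 = 5.9640
Terminal value at t=3: TV = D_4/(r−g) = 6.0624/(0.169−0.0165) = 39.7533
P₀ = 3.7806/(1+0.169)^1 + 4.7484/(1+0.169)^2 + 5.9640/(1+0.169)^3 + 39.7533/(1+0.169)^3 = 35.3265

$35.33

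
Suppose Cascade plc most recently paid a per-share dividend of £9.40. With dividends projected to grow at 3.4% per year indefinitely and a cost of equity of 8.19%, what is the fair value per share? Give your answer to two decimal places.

Gordon growth model: P₀ = D₁/(r − g). D₁ = 9.40 × (1 + 0.034) = 9.7196.
P₀ = 9.7196 / (0.0819 − 0.034) = 9.7196 / 0.0479 = 202.9144

£202.91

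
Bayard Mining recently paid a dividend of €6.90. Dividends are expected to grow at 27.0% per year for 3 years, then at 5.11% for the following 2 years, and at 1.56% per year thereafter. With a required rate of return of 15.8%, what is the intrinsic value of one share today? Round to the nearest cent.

€94.21

Three-stage DDM. Project D₁…D_5; terminal Gordon value at t=5 with g = 0.0156; discount at r = 0.158.
D_1 = 8.7630
D_2 = 11.1290
D_3 = 14.1338
D_4 = 14.8561
D_5 = 15.6152
TV_5 = 15.8588/(0.158−0.0156) = 111.3682
P₀ = Σ Dₜ/(1+r)ᵗ + TV_5/(1+r)^5 = 94.2126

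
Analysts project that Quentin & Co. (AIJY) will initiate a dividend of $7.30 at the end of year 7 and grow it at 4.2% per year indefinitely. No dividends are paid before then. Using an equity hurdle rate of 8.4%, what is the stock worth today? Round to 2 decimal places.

$107.13

Deferred-dividend DDM. At t=6 the remaining stream is a growing perpetuity with first payment D_7 = 7.30.
V_6 = D_7/(r−g) = 7.30/(0.084−0.042) = 173.8095
P₀ = V_6/(1+r)^6 = 173.8095/(1+0.084)^6 = 107.1267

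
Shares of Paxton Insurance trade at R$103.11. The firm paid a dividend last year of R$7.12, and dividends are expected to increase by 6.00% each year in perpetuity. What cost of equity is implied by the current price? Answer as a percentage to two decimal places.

13.32%

Rearranging the constant-growth DDM: r = D₁/P₀ + g.
D₁ = 7.12 × (1 + 0.06) = 7.5472.
r = 7.5472 / 103.11 + 0.06 = 0.07320 + 0.06 = 0.13320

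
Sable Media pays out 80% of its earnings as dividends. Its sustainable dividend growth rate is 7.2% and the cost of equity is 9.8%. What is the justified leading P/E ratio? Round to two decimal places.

Justified leading P/E = b/(r−g) = 0.80/(0.098−0.072) = 30.7692

30.77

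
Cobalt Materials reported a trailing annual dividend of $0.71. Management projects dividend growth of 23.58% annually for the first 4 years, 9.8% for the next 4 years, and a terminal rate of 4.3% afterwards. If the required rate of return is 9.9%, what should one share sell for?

Three-stage DDM. Project D₁…D_8; terminal Gordon value at t=8 with g = 0.043; discount at r = 0.099.
D_1 = 0.8774
D_2 = 1.0843
D_3 = 1.3400
D_4 = 1.6560
D_5 = 1.8182
D_6 = 1.9964
D_7 = 2.1921
D_8 = 2.4069
TV_8 = 2.5104/(0.099−0.043) = 44.8288
P₀ = Σ Dₜ/(1+r)ᵗ + TV_8/(1+r)^8 = 29.4368

$29.44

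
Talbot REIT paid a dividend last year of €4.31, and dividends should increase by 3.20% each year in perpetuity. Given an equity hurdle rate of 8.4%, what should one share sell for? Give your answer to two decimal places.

Gordon growth model: P₀ = D₁/(r − g). D₁ = 4.31 × (1 + 0.032) = 4.4479.
P₀ = 4.4479 / (0.084 − 0.032) = 4.4479 / 0.052 = 85.5369

€85.54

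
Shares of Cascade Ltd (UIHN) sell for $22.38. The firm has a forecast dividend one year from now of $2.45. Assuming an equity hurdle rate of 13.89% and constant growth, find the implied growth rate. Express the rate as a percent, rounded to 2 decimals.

2.94%

From P₀ = D₁/(r − g), the implied growth is g = r − D₁/P₀.
g = 0.1389 − 2.45/22.38 = 0.1389 − 0.10947 = 0.02943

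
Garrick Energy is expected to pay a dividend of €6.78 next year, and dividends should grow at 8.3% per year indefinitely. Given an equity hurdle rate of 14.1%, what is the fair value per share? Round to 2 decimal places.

€116.90

Gordon growth model: P₀ = D₁/(r − g), with D₁ = 6.78 given directly.
P₀ = 6.7800 / (0.141 − 0.083) = 6.7800 / 0.058 = 116.8966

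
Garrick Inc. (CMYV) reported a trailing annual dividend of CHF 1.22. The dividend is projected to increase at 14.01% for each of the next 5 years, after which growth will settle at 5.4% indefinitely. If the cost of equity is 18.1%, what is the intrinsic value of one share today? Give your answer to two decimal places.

Two-stage DDM. Project D₁…D_5 at 0.1401, terminal growth 0.054, discount at r = 0.181.
D_1 = 1.3909
D_2 = 1.5858
D_3 = 1.8080
D_4 = 2.0613
D_5 = 2.3500
Terminal value at t=5: TV = D_6/(r−g) = 2.4769/(0.181−0.054) = 19.5035
P₀ = 1.3909/(1+0.181)^1 + 1.5858/(1+0.181)^2 + 1.8080/(1+0.181)^3 + 2.0613/(1+0.181)^4 + 2.3500/(1+0.181)^5 + 19.5035/(1+0.181)^5 = 13.9839

CHF 13.98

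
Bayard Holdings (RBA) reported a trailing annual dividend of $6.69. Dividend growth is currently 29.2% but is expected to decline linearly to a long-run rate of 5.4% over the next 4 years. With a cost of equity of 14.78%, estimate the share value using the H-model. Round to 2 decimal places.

$109.12

H-model: P₀ = D₀[(1+g_L) + H(g_S−g_L)]/(r−g_L), with H = 4/2 = 2.
P₀ = 6.69 × [(1+0.054) + 2×(0.292−0.054)] / (0.1478−0.054)
   = 6.69 × 1.5300 / 0.0938 = 109.1226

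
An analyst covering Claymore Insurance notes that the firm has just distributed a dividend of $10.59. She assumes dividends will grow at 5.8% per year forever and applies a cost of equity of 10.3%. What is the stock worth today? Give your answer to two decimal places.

Gordon growth model: P₀ = D₁/(r − g). D₁ = 10.59 × (1 + 0.058) = 11.2042.
P₀ = 11.2042 / (0.103 − 0.058) = 11.2042 / 0.045 = 248.9827

$248.98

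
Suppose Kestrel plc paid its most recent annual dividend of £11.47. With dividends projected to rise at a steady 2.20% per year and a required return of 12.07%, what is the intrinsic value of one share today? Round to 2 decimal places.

£118.77

Gordon growth model: P₀ = D₁/(r − g). D₁ = 11.47 × (1 + 0.022) = 11.7223.
P₀ = 11.7223 / (0.1207 − 0.022) = 11.7223 / 0.0987 = 118.7674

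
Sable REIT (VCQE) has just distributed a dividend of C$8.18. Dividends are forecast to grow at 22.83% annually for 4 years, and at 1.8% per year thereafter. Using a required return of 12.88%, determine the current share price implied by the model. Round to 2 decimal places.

Two-stage DDM. Project D₁…D_4 at 0.2283, terminal growth 0.018, discount at r = 0.1288.
D_1 = 10.0475
D_2 = 12.3413
D_3 = 15.1589
D_4 = 18.6196
Terminal value at t=4: TV = D_5/(r−g) = 18.9548/(0.1288−0.018) = 171.0721
P₀ = 10.0475/(1+0.1288)^1 + 12.3413/(1+0.1288)^2 + 15.1589/(1+0.1288)^3 + 18.6196/(1+0.1288)^4 + 171.0721/(1+0.1288)^4 = 145.9631

C$145.96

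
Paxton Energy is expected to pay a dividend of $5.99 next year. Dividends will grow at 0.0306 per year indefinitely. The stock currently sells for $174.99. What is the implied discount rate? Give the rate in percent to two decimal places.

Rearranging the constant-growth DDM: r = D₁/P₀ + g.
r = 5.9900 / 174.99 + 0.0306 = 0.03423 + 0.0306 = 0.06483

6.48%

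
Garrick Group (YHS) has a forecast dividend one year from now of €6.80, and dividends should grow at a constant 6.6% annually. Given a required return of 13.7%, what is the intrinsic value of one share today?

Gordon growth model: P₀ = D₁/(r − g), with D₁ = 6.80 given directly.
P₀ = 6.8000 / (0.137 − 0.066) = 6.8000 / 0.071 = 95.7746

€95.77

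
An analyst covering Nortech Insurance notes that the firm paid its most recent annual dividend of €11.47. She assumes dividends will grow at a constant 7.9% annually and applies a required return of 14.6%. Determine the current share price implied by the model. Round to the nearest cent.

€184.72

Gordon growth model: P₀ = D₁/(r − g). D₁ = 11.47 × (1 + 0.079) = 12.3761.
P₀ = 12.3761 / (0.146 − 0.079) = 12.3761 / 0.067 = 184.7184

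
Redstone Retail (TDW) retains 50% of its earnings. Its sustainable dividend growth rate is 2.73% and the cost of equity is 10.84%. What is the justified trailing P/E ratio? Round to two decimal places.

6.33

Payout ratio b = 1 − 0.50 = 0.50.
Justified trailing P/E = b(1+g)/(r−g) = 0.50×(1+0.0273)/(0.1084−0.0273) = 6.3335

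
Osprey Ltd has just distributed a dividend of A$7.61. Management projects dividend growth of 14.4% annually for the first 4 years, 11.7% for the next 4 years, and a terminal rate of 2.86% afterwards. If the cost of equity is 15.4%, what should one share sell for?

Three-stage DDM. Project D₁…D_8; terminal Gordon value at t=8 with g = 0.0286; discount at r = 0.154.
D_1 = 8.7058
D_2 = 9.9595
D_3 = 11.3936
D_4 = 13.0343
D_5 = 14.5593
D_6 = 16.2628
D_7 = 18.1655
D_8 = 20.2909
TV_8 = 20.8712/(0.154−0.0286) = 166.4372
P₀ = Σ Dₜ/(1+r)ᵗ + TV_8/(1+r)^8 = 109.8207

A$109.82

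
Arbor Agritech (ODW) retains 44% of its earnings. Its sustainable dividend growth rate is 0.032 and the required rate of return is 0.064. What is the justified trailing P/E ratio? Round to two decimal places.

18.06

Payout ratio b = 1 − 0.44 = 0.56.
Justified trailing P/E = b(1+g)/(r−g) = 0.56×(1+0.032)/(0.064−0.032) = 18.0600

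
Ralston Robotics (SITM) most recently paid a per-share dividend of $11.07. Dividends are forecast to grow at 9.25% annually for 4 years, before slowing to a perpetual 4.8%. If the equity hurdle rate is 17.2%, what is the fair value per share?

Two-stage DDM. Project D₁…D_4 at 0.0925, terminal growth 0.048, discount at r = 0.172.
D_1 = 12.0940
D_2 = 13.2127
D_3 = 14.4348
D_4 = 15.7701
Terminal value at t=4: TV = D_5/(r−g) = 16.5270/(0.172−0.048) = 133.2825
P₀ = 12.0940/(1+0.172)^1 + 13.2127/(1+0.172)^2 + 14.4348/(1+0.172)^3 + 15.7701/(1+0.172)^4 + 133.2825/(1+0.172)^4 = 107.9052

$107.91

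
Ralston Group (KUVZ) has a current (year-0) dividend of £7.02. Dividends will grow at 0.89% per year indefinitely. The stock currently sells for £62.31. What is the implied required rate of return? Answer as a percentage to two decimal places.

Rearranging the constant-growth DDM: r = D₁/P₀ + g.
D₁ = 7.02 × (1 + 0.0089) = 7.0825.
r = 7.0825 / 62.31 + 0.0089 = 0.11367 + 0.0089 = 0.12257

12.26%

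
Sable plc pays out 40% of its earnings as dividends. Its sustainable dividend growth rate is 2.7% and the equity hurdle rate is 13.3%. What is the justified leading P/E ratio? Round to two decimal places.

3.77

Justified leading P/E = b/(r−g) = 0.40/(0.133−0.027) = 3.7736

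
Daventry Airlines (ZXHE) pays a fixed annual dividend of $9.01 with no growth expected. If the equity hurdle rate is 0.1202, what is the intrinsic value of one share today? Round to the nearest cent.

Zero-growth DDM (perpetuity): P₀ = D/r = 9.01 / 0.1202 = 74.9584

$74.96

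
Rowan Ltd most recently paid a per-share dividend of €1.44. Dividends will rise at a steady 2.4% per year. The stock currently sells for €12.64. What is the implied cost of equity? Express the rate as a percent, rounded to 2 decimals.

14.07%

Rearranging the constant-growth DDM: r = D₁/P₀ + g.
D₁ = 1.44 × (1 + 0.024) = 1.4746.
r = 1.4746 / 12.64 + 0.024 = 0.11666 + 0.024 = 0.14066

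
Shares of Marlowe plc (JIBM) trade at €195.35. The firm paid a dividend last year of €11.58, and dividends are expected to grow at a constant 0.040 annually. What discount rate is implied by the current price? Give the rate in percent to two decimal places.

10.16%

Rearranging the constant-growth DDM: r = D₁/P₀ + g.
D₁ = 11.58 × (1 + 0.04) = 12.0432.
r = 12.0432 / 195.35 + 0.04 = 0.06165 + 0.04 = 0.10165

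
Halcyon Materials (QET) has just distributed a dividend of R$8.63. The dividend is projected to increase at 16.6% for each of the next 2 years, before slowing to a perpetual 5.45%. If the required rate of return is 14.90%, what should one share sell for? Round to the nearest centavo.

R$116.82

Two-stage DDM. Project D₁…D_2 at 0.166, terminal growth 0.0545, discount at r = 0.149.
D_1 = 10.0626
D_2 = 11.7330
Terminal value at t=2: TV = D_3/(r−g) = 12.3724/(0.149−0.0545) = 130.9250
P₀ = 10.0626/(1+0.149)^1 + 11.7330/(1+0.149)^2 + 130.9250/(1+0.149)^2 = 116.8155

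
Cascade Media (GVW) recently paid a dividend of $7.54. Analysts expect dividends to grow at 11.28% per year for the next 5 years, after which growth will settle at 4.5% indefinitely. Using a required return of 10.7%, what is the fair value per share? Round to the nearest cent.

Two-stage DDM. Project D₁…D_5 at 0.1128, terminal growth 0.045, discount at r = 0.107.
D_1 = 8.3905
D_2 = 9.3370
D_3 = 10.3902
D_4 = 11.5622
D_5 = 12.8664
Terminal value at t=5: TV = D_6/(r−g) = 13.4454/(0.107−0.045) = 216.8610
P₀ = 8.3905/(1+0.107)^1 + 9.3370/(1+0.107)^2 + 10.3902/(1+0.107)^3 + 11.5622/(1+0.107)^4 + 12.8664/(1+0.107)^5 + 216.8610/(1+0.107)^5 = 168.7465

$168.75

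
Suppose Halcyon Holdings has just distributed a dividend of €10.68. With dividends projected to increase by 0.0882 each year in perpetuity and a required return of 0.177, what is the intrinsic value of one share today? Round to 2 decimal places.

Gordon growth model: P₀ = D₁/(r − g). D₁ = 10.68 × (1 + 0.0882) = 11.6220.
P₀ = 11.6220 / (0.177 − 0.0882) = 11.6220 / 0.0888 = 130.8781

€130.88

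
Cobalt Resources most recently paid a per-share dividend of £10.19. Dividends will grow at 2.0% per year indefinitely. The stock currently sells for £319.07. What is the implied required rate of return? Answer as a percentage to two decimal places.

Rearranging the constant-growth DDM: r = D₁/P₀ + g.
D₁ = 10.19 × (1 + 0.02) = 10.3938.
r = 10.3938 / 319.07 + 0.02 = 0.03258 + 0.02 = 0.05258

5.26%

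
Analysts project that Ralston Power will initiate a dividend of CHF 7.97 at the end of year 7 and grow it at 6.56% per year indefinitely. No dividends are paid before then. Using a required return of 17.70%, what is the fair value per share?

Deferred-dividend DDM. At t=6 the remaining stream is a growing perpetuity with first payment D_7 = 7.97.
V_6 = D_7/(r−g) = 7.97/(0.177−0.0656) = 71.5440
P₀ = V_6/(1+r)^6 = 71.5440/(1+0.177)^6 = 26.9100

CHF 26.91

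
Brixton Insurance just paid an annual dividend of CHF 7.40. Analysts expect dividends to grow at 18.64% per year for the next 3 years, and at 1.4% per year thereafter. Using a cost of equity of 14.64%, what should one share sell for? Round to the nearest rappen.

CHF 86.60

Two-stage DDM. Project D₁…D_3 at 0.1864, terminal growth 0.014, discount at r = 0.1464.
D_1 = 8.7794
D_2 = 10.4158
D_3 = 12.3573
Terminal value at t=3: TV = D_4/(r−g) = 12.5303/(0.1464−0.014) = 94.6401
P₀ = 8.7794/(1+0.1464)^1 + 10.4158/(1+0.1464)^2 + 12.3573/(1+0.1464)^3 + 94.6401/(1+0.1464)^3 = 86.6010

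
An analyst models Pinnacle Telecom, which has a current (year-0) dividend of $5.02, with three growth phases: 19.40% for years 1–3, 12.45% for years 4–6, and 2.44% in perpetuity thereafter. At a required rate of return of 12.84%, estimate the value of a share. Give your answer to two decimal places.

$92.58

Three-stage DDM. Project D₁…D_6; terminal Gordon value at t=6 with g = 0.0244; discount at r = 0.1284.
D_1 = 5.9939
D_2 = 7.1567
D_3 = 8.5451
D_4 = 9.6090
D_5 = 10.8053
D_6 = 12.1505
TV_6 = 12.4470/(0.1284−0.0244) = 119.6827
P₀ = Σ Dₜ/(1+r)ᵗ + TV_6/(1+r)^6 = 92.5757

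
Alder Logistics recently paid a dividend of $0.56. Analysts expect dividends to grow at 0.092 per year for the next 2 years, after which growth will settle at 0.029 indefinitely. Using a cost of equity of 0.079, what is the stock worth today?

$12.94

Two-stage DDM. Project D₁…D_2 at 0.092, terminal growth 0.029, discount at r = 0.079.
D_1 = 0.6115
D_2 = 0.6678
Terminal value at t=2: TV = D_3/(r−g) = 0.6871/(0.079−0.029) = 13.7429
P₀ = 0.6115/(1+0.079)^1 + 0.6678/(1+0.079)^2 + 13.7429/(1+0.079)^2 = 12.9445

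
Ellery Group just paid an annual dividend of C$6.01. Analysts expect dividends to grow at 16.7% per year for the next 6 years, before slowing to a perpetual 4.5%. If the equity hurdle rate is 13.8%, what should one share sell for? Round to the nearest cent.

C$117.95

Two-stage DDM. Project D₁…D_6 at 0.167, terminal growth 0.045, discount at r = 0.138.
D_1 = 7.0137
D_2 = 8.1850
D_3 = 9.5518
D_4 = 11.1470
D_5 = 13.0085
D_6 = 15.1810
Terminal value at t=6: TV = D_7/(r−g) = 15.8641/(0.138−0.045) = 170.5819
P₀ = 7.0137/(1+0.138)^1 + 8.1850/(1+0.138)^2 + 9.5518/(1+0.138)^3 + 11.1470/(1+0.138)^4 + 13.0085/(1+0.138)^5 + 15.1810/(1+0.138)^6 + 170.5819/(1+0.138)^6 = 117.9543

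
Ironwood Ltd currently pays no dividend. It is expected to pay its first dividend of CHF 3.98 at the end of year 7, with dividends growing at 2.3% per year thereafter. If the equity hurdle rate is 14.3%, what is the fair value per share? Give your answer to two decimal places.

CHF 14.87

Deferred-dividend DDM. At t=6 the remaining stream is a growing perpetuity with first payment D_7 = 3.98.
V_6 = D_7/(r−g) = 3.98/(0.143−0.023) = 33.1667
P₀ = V_6/(1+r)^6 = 33.1667/(1+0.143)^6 = 14.8739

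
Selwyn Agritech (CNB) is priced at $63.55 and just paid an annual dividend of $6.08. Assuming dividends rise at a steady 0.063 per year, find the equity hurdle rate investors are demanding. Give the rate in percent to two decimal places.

Rearranging the constant-growth DDM: r = D₁/P₀ + g.
D₁ = 6.08 × (1 + 0.063) = 6.4630.
r = 6.4630 / 63.55 + 0.063 = 0.10170 + 0.063 = 0.16470

16.47%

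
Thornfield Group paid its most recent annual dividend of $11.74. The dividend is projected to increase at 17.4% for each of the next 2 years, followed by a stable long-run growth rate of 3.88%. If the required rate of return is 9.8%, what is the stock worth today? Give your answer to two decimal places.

$261.48

Two-stage DDM. Project D₁…D_2 at 0.174, terminal growth 0.0388, discount at r = 0.098.
D_1 = 13.7828
D_2 = 16.1810
Terminal value at t=2: TV = D_3/(r−g) = 16.8088/(0.098−0.0388) = 283.9321
P₀ = 13.7828/(1+0.098)^1 + 16.1810/(1+0.098)^2 + 283.9321/(1+0.098)^2 = 261.4843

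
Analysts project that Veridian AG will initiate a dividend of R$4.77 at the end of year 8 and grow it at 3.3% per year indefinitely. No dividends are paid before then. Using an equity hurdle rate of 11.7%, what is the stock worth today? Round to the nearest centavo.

R$26.17

Deferred-dividend DDM. At t=7 the remaining stream is a growing perpetuity with first payment D_8 = 4.77.
V_7 = D_8/(r−g) = 4.77/(0.117−0.033) = 56.7857
P₀ = V_7/(1+r)^7 = 56.7857/(1+0.117)^7 = 26.1738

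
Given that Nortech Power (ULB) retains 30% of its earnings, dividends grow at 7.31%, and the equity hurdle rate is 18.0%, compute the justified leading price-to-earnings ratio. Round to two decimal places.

Payout ratio b = 1 − 0.30 = 0.70.
Justified leading P/E = b/(r−g) = 0.70/(0.18−0.0731) = 6.5482

6.55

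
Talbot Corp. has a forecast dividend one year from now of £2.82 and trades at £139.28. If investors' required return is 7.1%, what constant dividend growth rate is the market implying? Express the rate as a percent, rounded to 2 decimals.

5.08%

From P₀ = D₁/(r − g), the implied growth is g = r − D₁/P₀.
g = 0.071 − 2.82/139.28 = 0.071 − 0.02025 = 0.05075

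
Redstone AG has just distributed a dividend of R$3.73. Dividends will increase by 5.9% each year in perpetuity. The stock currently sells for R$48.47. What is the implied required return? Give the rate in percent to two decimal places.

Rearranging the constant-growth DDM: r = D₁/P₀ + g.
D₁ = 3.73 × (1 + 0.059) = 3.9501.
r = 3.9501 / 48.47 + 0.059 = 0.08150 + 0.059 = 0.14050

14.05%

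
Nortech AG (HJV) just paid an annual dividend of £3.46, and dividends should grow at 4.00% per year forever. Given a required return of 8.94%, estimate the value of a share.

£72.84

Gordon growth model: P₀ = D₁/(r − g). D₁ = 3.46 × (1 + 0.04) = 3.5984.
P₀ = 3.5984 / (0.0894 − 0.04) = 3.5984 / 0.0494 = 72.8421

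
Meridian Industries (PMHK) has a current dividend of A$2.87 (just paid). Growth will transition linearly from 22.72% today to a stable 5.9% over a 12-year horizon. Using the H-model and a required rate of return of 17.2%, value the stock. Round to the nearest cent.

H-model: P₀ = D₀[(1+g_L) + H(g_S−g_L)]/(r−g_L), with H = 12/2 = 6.
P₀ = 2.87 × [(1+0.059) + 6×(0.2272−0.059)] / (0.172−0.059)
   = 2.87 × 2.0682 / 0.113 = 52.5286

A$52.53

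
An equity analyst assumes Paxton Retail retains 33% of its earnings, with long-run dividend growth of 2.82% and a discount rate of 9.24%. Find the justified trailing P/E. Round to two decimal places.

Payout ratio b = 1 − 0.33 = 0.67.
Justified trailing P/E = b(1+g)/(r−g) = 0.67×(1+0.0282)/(0.0924−0.0282) = 10.7304

10.73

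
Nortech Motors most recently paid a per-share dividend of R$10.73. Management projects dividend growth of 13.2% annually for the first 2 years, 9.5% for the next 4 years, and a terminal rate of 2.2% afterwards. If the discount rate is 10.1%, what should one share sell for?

Three-stage DDM. Project D₁…D_6; terminal Gordon value at t=6 with g = 0.022; discount at r = 0.101.
D_1 = 12.1464
D_2 = 13.7497
D_3 = 15.0559
D_4 = 16.4862
D_5 = 18.0524
D_6 = 19.7674
TV_6 = 20.2023/(0.101−0.022) = 255.7248
P₀ = Σ Dₜ/(1+r)ᵗ + TV_6/(1+r)^6 = 210.6962

R$210.70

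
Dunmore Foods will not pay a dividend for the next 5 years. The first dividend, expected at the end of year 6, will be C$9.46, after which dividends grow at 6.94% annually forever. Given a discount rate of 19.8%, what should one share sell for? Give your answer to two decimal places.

C$29.81

Deferred-dividend DDM. At t=5 the remaining stream is a growing perpetuity with first payment D_6 = 9.46.
V_5 = D_6/(r−g) = 9.46/(0.198−0.0694) = 73.5614
P₀ = V_5/(1+r)^5 = 73.5614/(1+0.198)^5 = 29.8103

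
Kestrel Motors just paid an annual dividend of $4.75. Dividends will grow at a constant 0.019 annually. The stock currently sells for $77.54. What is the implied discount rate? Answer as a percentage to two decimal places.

Rearranging the constant-growth DDM: r = D₁/P₀ + g.
D₁ = 4.75 × (1 + 0.019) = 4.8402.
r = 4.8402 / 77.54 + 0.019 = 0.06242 + 0.019 = 0.08142

8.14%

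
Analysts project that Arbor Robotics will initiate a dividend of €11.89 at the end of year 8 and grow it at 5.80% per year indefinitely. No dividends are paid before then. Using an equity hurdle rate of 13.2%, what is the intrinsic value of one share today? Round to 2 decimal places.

Deferred-dividend DDM. At t=7 the remaining stream is a growing perpetuity with first payment D_8 = 11.89.
V_7 = D_8/(r−g) = 11.89/(0.132−0.058) = 160.6757
P₀ = V_7/(1+r)^7 = 160.6757/(1+0.132)^7 = 67.4567

€67.46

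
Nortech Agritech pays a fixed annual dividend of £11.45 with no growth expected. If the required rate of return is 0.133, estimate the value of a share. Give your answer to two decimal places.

Zero-growth DDM (perpetuity): P₀ = D/r = 11.45 / 0.133 = 86.0902

£86.09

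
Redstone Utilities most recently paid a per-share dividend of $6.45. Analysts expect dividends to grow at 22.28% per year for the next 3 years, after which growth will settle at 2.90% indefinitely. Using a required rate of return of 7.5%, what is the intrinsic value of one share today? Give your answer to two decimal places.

Two-stage DDM. Project D₁…D_3 at 0.2228, terminal growth 0.029, discount at r = 0.075.
D_1 = 7.8871
D_2 = 9.6443
D_3 = 11.7930
Terminal value at t=3: TV = D_4/(r−g) = 12.1350/(0.075−0.029) = 263.8053
P₀ = 7.8871/(1+0.075)^1 + 9.6443/(1+0.075)^2 + 11.7930/(1+0.075)^3 + 263.8053/(1+0.075)^3 = 237.5281

$237.53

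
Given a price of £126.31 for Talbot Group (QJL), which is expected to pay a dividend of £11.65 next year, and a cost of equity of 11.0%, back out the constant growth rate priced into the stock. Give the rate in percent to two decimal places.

From P₀ = D₁/(r − g), the implied growth is g = r − D₁/P₀.
g = 0.11 − 11.65/126.31 = 0.11 − 0.09223 = 0.01777

1.78%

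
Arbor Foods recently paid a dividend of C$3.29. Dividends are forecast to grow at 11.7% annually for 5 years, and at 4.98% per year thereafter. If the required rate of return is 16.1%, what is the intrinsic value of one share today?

C$40.28

Two-stage DDM. Project D₁…D_5 at 0.117, terminal growth 0.0498, discount at r = 0.161.
D_1 = 3.6749
D_2 = 4.1049
D_3 = 4.5852
D_4 = 5.1216
D_5 = 5.7209
Terminal value at t=5: TV = D_6/(r−g) = 6.0058/(0.161−0.0498) = 54.0087
P₀ = 3.6749/(1+0.161)^1 + 4.1049/(1+0.161)^2 + 4.5852/(1+0.161)^3 + 5.1216/(1+0.161)^4 + 5.7209/(1+0.161)^5 + 54.0087/(1+0.161)^5 = 40.2753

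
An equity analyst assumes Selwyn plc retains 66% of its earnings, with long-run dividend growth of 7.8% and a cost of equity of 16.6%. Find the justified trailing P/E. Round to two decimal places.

4.17

Payout ratio b = 1 − 0.66 = 0.34.
Justified trailing P/E = b(1+g)/(r−g) = 0.34×(1+0.078)/(0.166−0.078) = 4.1650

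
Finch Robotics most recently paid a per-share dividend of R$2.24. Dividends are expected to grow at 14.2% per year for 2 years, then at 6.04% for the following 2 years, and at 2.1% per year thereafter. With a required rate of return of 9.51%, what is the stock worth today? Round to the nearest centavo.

R$40.89

Three-stage DDM. Project D₁…D_4; terminal Gordon value at t=4 with g = 0.021; discount at r = 0.0951.
D_1 = 2.5581
D_2 = 2.9213
D_3 = 3.0978
D_4 = 3.2849
TV_4 = 3.3539/(0.0951−0.021) = 45.2613
P₀ = Σ Dₜ/(1+r)ᵗ + TV_4/(1+r)^4 = 40.8858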